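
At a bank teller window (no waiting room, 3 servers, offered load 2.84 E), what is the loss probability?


B(c,a) = (a^c/c!) / Σ_{k=0}^{c} a^k/k!
a^3/3! = 3.817717
Σ terms (k=0..3): 1.00000 + 2.84000 + 4.03280 + 3.81772 = 11.690517
B = 3.817717/11.690517 = 0.326565

Final: 0.326565


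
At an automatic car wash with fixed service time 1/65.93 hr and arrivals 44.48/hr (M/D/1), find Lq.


ρ = 44.48/65.93 = 0.6747
M/D/1: Lq = ρ²/(2(1−ρ)) = 0.4552/(2·0.3253) = 0.69950

Final: 0.69950


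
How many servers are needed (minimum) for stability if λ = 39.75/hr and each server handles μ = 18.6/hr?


Stability requires cμ > λ ⇔ c > λ/μ.
λ/μ = 39.75/18.6 = 2.1371
Minimum integer c = ⌊2.1371⌋ + 1 = 3
Check: 3·18.6 = 55.80 > 39.75, while 2·18.6 = 37.20 ≤ 39.75

Final: 3 servers


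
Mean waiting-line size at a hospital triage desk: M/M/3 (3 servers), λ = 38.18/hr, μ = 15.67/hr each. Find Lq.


a = λ/μ = 2.4365; ρ = a/3 = 0.8122
P₀ = 0.051977
Lq = P₀·a^c·ρ / (c!·(1−ρ)²) = 0.051977·14.46441·0.8122/(6·0.03528)
= 2.88447

Final: 2.88447


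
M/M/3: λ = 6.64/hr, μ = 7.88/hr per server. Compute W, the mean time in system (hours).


a = 0.8426; ρ = 0.2809; P₀ = 0.428022
Lq = P₀·a^c·ρ/(c!(1−ρ)²) = 0.02318
Wq = Lq/λ = 0.02318/6.64 = 0.003491 hr
W = Wq + 1/μ = 0.003491 + 0.12690 = 0.13039 hr

Final: 0.13039 hr


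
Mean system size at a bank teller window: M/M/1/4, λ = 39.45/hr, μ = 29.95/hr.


ρ = 39.45/29.95 = 1.3172
L = ρ[1 − (K+1)ρ^K + Kρ^(K+1)] / [(1−ρ)(1−ρ^(K+1))]
Numerator: 1.3172·(1 − 5·3.010237 + 4·3.965070) = 2.382932
Denominator: (-0.3172)·(-2.965070) = 0.940506
L = 2.382932/0.940506 = 2.5337

Final: 2.5337


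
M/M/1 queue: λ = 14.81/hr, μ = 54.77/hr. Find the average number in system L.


ρ = λ/μ = 14.81/54.77 = 0.2704
L = ρ/(1−ρ) = 0.2704/(1 − 0.2704) = 0.2704/0.7296 = 0.3706

Final: 0.3706


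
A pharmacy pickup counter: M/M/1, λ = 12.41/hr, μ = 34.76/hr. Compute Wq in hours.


ρ = 12.41/34.76 = 0.3570
Wq = ρ/(μ−λ) = 0.3570/(34.76 − 12.41) = 0.3570/22.35 = 0.01597 hr

Final: 0.01597 hr


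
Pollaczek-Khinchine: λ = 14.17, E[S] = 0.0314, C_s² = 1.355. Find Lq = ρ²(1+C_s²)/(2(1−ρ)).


ρ = λ·E[S] = 14.17·0.0314 = 0.4449
Lq = ρ²(1+C_s²)/(2(1−ρ)) = 0.1980·(1+1.355)/(2·0.5551)
= 0.1980·2.3550/1.1101 = 0.41997

Final: 0.41997


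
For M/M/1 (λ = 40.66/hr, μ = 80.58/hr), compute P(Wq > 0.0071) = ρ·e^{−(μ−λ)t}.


ρ = 40.66/80.58 = 0.5046
P(Wq > t) = ρ·e^{−(μ−λ)t} = 0.5046·e^{−0.2834}
= 0.5046·0.753194 = 0.380056

Final: 0.380056


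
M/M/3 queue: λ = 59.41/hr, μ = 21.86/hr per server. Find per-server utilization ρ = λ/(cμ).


ρ = λ/(cμ) = 59.41/(3·21.86) = 59.41/65.58 = 0.9059

Final: 0.9059


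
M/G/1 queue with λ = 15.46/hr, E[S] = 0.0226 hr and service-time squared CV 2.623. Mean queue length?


ρ = λ·E[S] = 15.46·0.0226 = 0.3494
Lq = ρ²(1+C_s²)/(2(1−ρ)) = 0.1221·(1+2.623)/(2·0.6506)
= 0.1221·3.6230/1.3012 = 0.33990

Final: 0.33990


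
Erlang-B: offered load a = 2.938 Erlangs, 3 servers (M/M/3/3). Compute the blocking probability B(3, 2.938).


B(c,a) = (a^c/c!) / Σ_{k=0}^{c} a^k/k!
a^3/3! = 4.226726
Σ terms (k=0..3): 1.00000 + 2.93800 + 4.31592 + 4.22673 = 12.480648
B = 4.226726/12.480648 = 0.338662

Final: 0.338662


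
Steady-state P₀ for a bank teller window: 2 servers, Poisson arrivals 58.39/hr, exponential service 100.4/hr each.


a = λ/μ = 58.39/100.4 = 0.5816; ρ = a/c = 0.2908
Σ_{k=0}^{1} a^k/k! (terms k=0..1) = 1.00000 + 0.58157 = 1.58157
Tail: a^2/(2!(1−ρ)) = 0.33823/(2·0.7092) = 0.23845
P₀ = 1/(1.58157 + 0.23845) = 1/1.82003 = 0.549442

Final: 0.549442


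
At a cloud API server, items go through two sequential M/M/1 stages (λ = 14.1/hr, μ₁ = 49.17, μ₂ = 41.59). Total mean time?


Each node sees arrival rate λ = 14.1/hr (tandem ⇒ throughput preserved).
W₁ = 1/(μ₁−λ) = 1/(49.17−14.1) = 0.02851 hr
W₂ = 1/(μ₂−λ) = 1/(41.59−14.1) = 0.03638 hr
W_total = W₁ + W₂ = 0.02851 + 0.03638 = 0.06489 hr

Final: 0.06489 hr


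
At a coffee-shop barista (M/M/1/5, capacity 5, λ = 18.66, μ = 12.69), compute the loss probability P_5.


ρ = λ/μ = 18.66/12.69 = 1.4704
P_K = (1−ρ)ρ^K/(1−ρ^(K+1)) = (-0.4704·6.874642)/(1 − 10.108812)
= -3.234170/-9.108812 = 0.355059

Final: 0.355059


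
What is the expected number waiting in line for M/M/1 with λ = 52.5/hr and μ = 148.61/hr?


ρ = 52.5/148.61 = 0.3533
Lq = ρ²/(1−ρ) = 0.1248/0.6467 = 0.1930

Final: 0.1930


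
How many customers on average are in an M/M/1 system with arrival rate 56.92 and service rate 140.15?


ρ = λ/μ = 56.92/140.15 = 0.4061
L = ρ/(1−ρ) = 0.4061/(1 − 0.4061) = 0.4061/0.5939 = 0.6839

Final: 0.6839


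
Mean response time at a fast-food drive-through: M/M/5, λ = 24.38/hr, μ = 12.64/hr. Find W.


a = 1.9288; ρ = 0.3858; P₀ = 0.144431
Lq = P₀·a^c·ρ/(c!(1−ρ)²) = 0.03285
Wq = Lq/λ = 0.03285/24.38 = 0.001347 hr
W = Wq + 1/μ = 0.001347 + 0.07911 = 0.08046 hr

Final: 0.08046 hr


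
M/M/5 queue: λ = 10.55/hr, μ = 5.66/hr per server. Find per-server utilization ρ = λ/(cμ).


ρ = λ/(cμ) = 10.55/(5·5.66) = 10.55/28.30 = 0.3728

Final: 0.3728


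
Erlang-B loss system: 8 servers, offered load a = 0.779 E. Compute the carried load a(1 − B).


B(8,0.779) = 0.000001543 (Erlang-B)
Carried load = a(1 − B) = 0.779·(1 − 0.000001543) = 0.779·0.999998 = 0.7790 E

Final: 0.7790 Erlangs


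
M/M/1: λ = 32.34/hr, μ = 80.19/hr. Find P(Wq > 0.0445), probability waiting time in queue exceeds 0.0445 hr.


ρ = 32.34/80.19 = 0.4033
P(Wq > t) = ρ·e^{−(μ−λ)t} = 0.4033·e^{−2.1293}
= 0.4033·0.118918 = 0.047959

Final: 0.047959


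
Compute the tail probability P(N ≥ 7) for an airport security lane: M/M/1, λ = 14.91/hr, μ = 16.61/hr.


ρ = 14.91/16.61 = 0.8977
P(N ≥ n) = ρ^n = 0.8977^7 = 0.469630

Final: 0.469630


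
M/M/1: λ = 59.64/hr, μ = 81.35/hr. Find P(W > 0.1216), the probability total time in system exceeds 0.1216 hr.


W ~ Exponential(μ−λ) for M/M/1.
μ − λ = 81.35 − 59.64 = 21.7100
P(W > t) = e^{−(μ−λ)t} = e^{−2.6399} = 0.071366

Final: 0.071366


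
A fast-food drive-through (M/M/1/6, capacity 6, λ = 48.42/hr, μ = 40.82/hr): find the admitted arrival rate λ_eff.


ρ = 1.1862; P_K = (1−ρ)ρ^6/(1−ρ^7) = 0.225080
λ_eff = λ(1 − P_K) = 48.42·(1 − 0.225080) = 48.42·0.774920 = 37.5216 /hr

Final: 37.5216 /hr


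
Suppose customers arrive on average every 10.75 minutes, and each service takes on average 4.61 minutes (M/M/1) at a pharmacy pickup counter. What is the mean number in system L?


λ = 60/10.75 = 5.5814 /hr
μ = 60/4.61 = 13.0152 /hr
ρ = λ/μ = 5.5814/13.0152 = 0.4288
L = ρ/(1−ρ) = 0.4288/0.5712 = 0.7508

Final: 0.7508


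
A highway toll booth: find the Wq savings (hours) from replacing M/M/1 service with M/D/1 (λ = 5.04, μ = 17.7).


ρ = 5.04/17.7 = 0.2847
Wq(M/M/1) = ρ/(μ−λ) = 0.2847/12.66 = 0.02249 hr
Wq(M/D/1) = ρ/(2(μ−λ)) = 0.01125 hr
Savings = 0.02249 − 0.01125 = 0.01125 hr

Final: 0.01125 hr


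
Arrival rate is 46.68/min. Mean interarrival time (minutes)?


Mean interarrival time = 1/λ = 1/46.68 minute = 0.02142 minute
In minutes: 0.02142 × 1 = 0.02142 min

Final: 0.02142 min


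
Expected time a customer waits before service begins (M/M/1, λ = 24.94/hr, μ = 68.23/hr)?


ρ = 24.94/68.23 = 0.3655
Wq = ρ/(μ−λ) = 0.3655/(68.23 − 24.94) = 0.3655/43.29 = 0.008444 hr

Final: 0.008444 hr


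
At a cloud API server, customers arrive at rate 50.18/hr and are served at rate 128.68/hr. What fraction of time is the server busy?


ρ = λ/μ = 50.18/128.68 = 0.3900

Final: 0.3900


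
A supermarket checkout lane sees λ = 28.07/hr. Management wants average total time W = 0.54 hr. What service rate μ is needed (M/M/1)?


W = 1/(μ−λ) ⇒ μ − λ = 1/W = 1/0.54 = 1.8519
μ = λ + 1/W = 28.07 + 1.8519 = 29.9219 per hr

Final: 29.9219 /hr


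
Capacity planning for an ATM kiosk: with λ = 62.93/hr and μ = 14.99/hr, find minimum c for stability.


Stability requires cμ > λ ⇔ c > λ/μ.
λ/μ = 62.93/14.99 = 4.1981
Minimum integer c = ⌊4.1981⌋ + 1 = 5
Check: 5·14.99 = 74.95 > 62.93, while 4·14.99 = 59.96 ≤ 62.93

Final: 5 servers


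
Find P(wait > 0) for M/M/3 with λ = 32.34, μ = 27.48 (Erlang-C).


a = λ/μ = 1.1769; ρ = a/3 = 0.3923
P₀ = 0.301535 (from M/M/c formula)
C(c,a) = [a^c/(c!(1−ρ))]·P₀ = [1.62993/(6·0.6077)]·0.301535
= 0.44701·0.301535 = 0.134790

Final: 0.134790


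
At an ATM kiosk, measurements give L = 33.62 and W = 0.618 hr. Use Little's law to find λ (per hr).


λ = L/W = 33.62/0.618 = 54.4013 /hr

Final: 54.4013 /hr


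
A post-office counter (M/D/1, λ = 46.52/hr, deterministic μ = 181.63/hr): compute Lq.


ρ = 46.52/181.63 = 0.2561
M/D/1: Lq = ρ²/(2(1−ρ)) = 0.06560/(2·0.7439) = 0.04409

Final: 0.04409


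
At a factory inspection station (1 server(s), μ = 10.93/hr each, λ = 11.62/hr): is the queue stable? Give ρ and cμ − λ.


Total capacity cμ = 1·10.93 = 10.93/hr
ρ = λ/(cμ) = 11.62/10.93 = 1.0631
Stable ⇔ ρ < 1: NO
Spare capacity = cμ − λ = 10.93 − 11.62 = -0.69/hr

Final: ρ = 1.0631; unstable; margin = -0.69/hr


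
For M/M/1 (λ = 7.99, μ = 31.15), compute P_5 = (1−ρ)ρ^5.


ρ = 7.99/31.15 = 0.2565
P_n = (1−ρ)·ρ^n = (1 − 0.2565)·0.2565^5 = 0.7435·0.001110 = 0.0008255

Final: 0.0008255


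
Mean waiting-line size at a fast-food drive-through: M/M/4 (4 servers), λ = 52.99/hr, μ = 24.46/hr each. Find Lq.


a = λ/μ = 2.1664; ρ = a/4 = 0.5416
P₀ = 0.108581
Lq = P₀·a^c·ρ / (c!·(1−ρ)²) = 0.108581·22.02672·0.5416/(24·0.21013)
= 0.25685

Final: 0.25685


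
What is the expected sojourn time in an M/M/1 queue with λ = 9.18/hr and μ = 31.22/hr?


W = 1/(μ−λ) = 1/(31.22 − 9.18) = 1/22.04 = 0.04537 hr

Final: 0.04537 hr


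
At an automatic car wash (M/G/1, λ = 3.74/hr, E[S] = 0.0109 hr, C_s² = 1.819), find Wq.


ρ = λ·E[S] = 3.74·0.0109 = 0.04077
E[S²] = E[S]²(1+C_s²) = 0.0109²·(1+1.819) = 0.0003349
Wq = λ·E[S²]/(2(1−ρ)) = 3.74·0.0003349/(2·0.9592) = 0.0006529 hr

Final: 0.0006529 hr


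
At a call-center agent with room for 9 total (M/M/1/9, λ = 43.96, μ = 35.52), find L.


ρ = 43.96/35.52 = 1.2376
L = ρ[1 − (K+1)ρ^K + Kρ^(K+1)] / [(1−ρ)(1−ρ^(K+1))]
Numerator: 1.2376·(1 − 10·6.811810 + 9·8.430382) = 10.835717
Denominator: (-0.2376)·(-7.430382) = 1.765553
L = 10.835717/1.765553 = 6.1373

Final: 6.1373


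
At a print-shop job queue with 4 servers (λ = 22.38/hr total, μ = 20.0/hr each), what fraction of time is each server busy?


ρ = λ/(cμ) = 22.38/(4·20.0) = 22.38/80.00 = 0.2797

Final: 0.2797


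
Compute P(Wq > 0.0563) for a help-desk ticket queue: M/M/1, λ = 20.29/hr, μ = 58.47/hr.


ρ = 20.29/58.47 = 0.3470
P(Wq > t) = ρ·e^{−(μ−λ)t} = 0.3470·e^{−2.1495}
= 0.3470·0.116538 = 0.040441

Final: 0.040441


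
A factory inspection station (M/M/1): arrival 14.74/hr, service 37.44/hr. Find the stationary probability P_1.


ρ = 14.74/37.44 = 0.3937
P_n = (1−ρ)·ρ^n = (1 − 0.3937)·0.3937^1 = 0.6063·0.393697 = 0.238700

Final: 0.238700


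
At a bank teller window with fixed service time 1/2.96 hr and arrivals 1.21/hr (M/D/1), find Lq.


ρ = 1.21/2.96 = 0.4088
M/D/1: Lq = ρ²/(2(1−ρ)) = 0.1671/(2·0.5912) = 0.14132

Final: 0.14132


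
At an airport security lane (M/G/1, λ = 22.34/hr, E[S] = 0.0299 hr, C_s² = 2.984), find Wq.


ρ = λ·E[S] = 22.34·0.0299 = 0.6680
E[S²] = E[S]²(1+C_s²) = 0.0299²·(1+2.984) = 0.003562
Wq = λ·E[S²]/(2(1−ρ)) = 22.34·0.003562/(2·0.3320) = 0.11982 hr

Final: 0.11982 hr


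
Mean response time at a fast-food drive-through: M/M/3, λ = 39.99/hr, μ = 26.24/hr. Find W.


a = 1.5240; ρ = 0.5080; P₀ = 0.204734
Lq = P₀·a^c·ρ/(c!(1−ρ)²) = 0.25348
Wq = Lq/λ = 0.25348/39.99 = 0.006339 hr
W = Wq + 1/μ = 0.006339 + 0.03811 = 0.04445 hr

Final: 0.04445 hr


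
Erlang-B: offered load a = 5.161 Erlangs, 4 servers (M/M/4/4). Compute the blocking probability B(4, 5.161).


B(c,a) = (a^c/c!) / Σ_{k=0}^{c} a^k/k!
a^4/4! = 29.561345
Σ terms (k=0..4): 1.00000 + 5.16100 + 13.31796 + 22.91133 + 29.56135 = 71.951637
B = 29.561345/71.951637 = 0.410850

Final: 0.410850


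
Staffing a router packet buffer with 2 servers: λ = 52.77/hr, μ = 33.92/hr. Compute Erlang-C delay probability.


a = λ/μ = 1.5557; ρ = a/2 = 0.7779
P₀ = 0.124948 (from M/M/c formula)
C(c,a) = [a^c/(c!(1−ρ))]·P₀ = [2.42026/(2·0.2221)]·0.124948
= 5.44760·0.124948 = 0.680668

Final: 0.680668


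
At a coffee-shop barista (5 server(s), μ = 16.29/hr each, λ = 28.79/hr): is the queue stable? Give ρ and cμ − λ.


Total capacity cμ = 5·16.29 = 81.45/hr
ρ = λ/(cμ) = 28.79/81.45 = 0.3535
Stable ⇔ ρ < 1: YES
Spare capacity = cμ − λ = 81.45 − 28.79 = 52.66/hr

Final: ρ = 0.3535; stable; margin = 52.66/hr


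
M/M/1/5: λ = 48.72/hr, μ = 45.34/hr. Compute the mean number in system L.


ρ = 48.72/45.34 = 1.0745
L = ρ[1 − (K+1)ρ^K + Kρ^(K+1)] / [(1−ρ)(1−ρ^(K+1))]
Numerator: 1.0745·(1 − 6·1.432613 + 5·1.539411) = 0.108936
Denominator: (-0.07455)·(-0.539411) = 0.040212
L = 0.108936/0.040212 = 2.7090

Final: 2.7090


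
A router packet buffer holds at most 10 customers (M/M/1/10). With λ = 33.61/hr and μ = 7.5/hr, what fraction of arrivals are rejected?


ρ = λ/μ = 33.61/7.5 = 4.4813
P_K = (1−ρ)ρ^K/(1−ρ^(K+1)) = (-3.4813·3266423.495169)/(1 − 14637932.489684)
= -11371508.994515/-14637931.489684 = 0.776852

Final: 0.776852


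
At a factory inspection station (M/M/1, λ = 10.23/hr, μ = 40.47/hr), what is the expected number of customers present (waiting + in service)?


ρ = λ/μ = 10.23/40.47 = 0.2528
L = ρ/(1−ρ) = 0.2528/(1 − 0.2528) = 0.2528/0.7472 = 0.3383

Final: 0.3383


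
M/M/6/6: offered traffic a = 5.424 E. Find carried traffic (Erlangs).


B(6,5.424) = 0.223439 (Erlang-B)
Carried load = a(1 − B) = 5.424·(1 − 0.223439) = 5.424·0.776561 = 4.2121 E

Final: 4.2121 Erlangs


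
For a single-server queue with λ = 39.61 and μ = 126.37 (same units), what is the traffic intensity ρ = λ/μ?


ρ = λ/μ = 39.61/126.37 = 0.3134

Final: 0.3134


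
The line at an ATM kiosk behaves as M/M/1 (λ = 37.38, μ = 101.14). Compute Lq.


ρ = 37.38/101.14 = 0.3696
Lq = ρ²/(1−ρ) = 0.1366/0.6304 = 0.2167

Final: 0.2167


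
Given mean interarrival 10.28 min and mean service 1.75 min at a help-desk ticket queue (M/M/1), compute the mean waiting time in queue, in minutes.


λ = 60/10.28 = 5.8366 /hr
μ = 60/1.75 = 34.2857 /hr
ρ = λ/μ = 5.8366/34.2857 = 0.1702
Wq = ρ/(μ−λ) = 0.1702/(34.2857−5.8366) = 0.005984 hr
In minutes: 0.005984·60 = 0.3590 min

Final: 0.3590 min


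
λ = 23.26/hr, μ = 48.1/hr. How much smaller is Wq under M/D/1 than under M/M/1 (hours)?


ρ = 23.26/48.1 = 0.4836
Wq(M/M/1) = ρ/(μ−λ) = 0.4836/24.84 = 0.01947 hr
Wq(M/D/1) = ρ/(2(μ−λ)) = 0.009734 hr
Savings = 0.01947 − 0.009734 = 0.009734 hr

Final: 0.009734 hr


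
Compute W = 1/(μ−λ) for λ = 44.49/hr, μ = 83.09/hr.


W = 1/(μ−λ) = 1/(83.09 − 44.49) = 1/38.60 = 0.02591 hr

Final: 0.02591 hr


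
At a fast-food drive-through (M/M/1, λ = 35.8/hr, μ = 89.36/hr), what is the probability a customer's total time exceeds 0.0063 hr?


W ~ Exponential(μ−λ) for M/M/1.
μ − λ = 89.36 − 35.8 = 53.5600
P(W > t) = e^{−(μ−λ)t} = e^{−0.3374} = 0.713603

Final: 0.713603


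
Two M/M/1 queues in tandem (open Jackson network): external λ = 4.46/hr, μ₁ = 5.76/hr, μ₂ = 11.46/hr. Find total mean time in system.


Each node sees arrival rate λ = 4.46/hr (tandem ⇒ throughput preserved).
W₁ = 1/(μ₁−λ) = 1/(5.76−4.46) = 0.76923 hr
W₂ = 1/(μ₂−λ) = 1/(11.46−4.46) = 0.14286 hr
W_total = W₁ + W₂ = 0.76923 + 0.14286 = 0.91209 hr

Final: 0.91209 hr


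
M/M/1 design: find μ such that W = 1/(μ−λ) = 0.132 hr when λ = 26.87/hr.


W = 1/(μ−λ) ⇒ μ − λ = 1/W = 1/0.132 = 7.5758
μ = λ + 1/W = 26.87 + 7.5758 = 34.4458 per hr

Final: 34.4458 /hr


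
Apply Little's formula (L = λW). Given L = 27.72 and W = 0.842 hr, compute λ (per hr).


λ = L/W = 27.72/0.842 = 32.9216 /hr

Final: 32.9216 /hr


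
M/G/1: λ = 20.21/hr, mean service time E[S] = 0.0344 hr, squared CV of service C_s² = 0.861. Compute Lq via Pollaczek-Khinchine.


ρ = λ·E[S] = 20.21·0.0344 = 0.6952
Lq = ρ²(1+C_s²)/(2(1−ρ)) = 0.4833·(1+0.861)/(2·0.3048)
= 0.4833·1.8610/0.6096 = 1.47566

Final: 1.47566


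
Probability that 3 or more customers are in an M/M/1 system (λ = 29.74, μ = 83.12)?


ρ = 29.74/83.12 = 0.3578
P(N ≥ n) = ρ^n = 0.3578^3 = 0.045804

Final: 0.045804


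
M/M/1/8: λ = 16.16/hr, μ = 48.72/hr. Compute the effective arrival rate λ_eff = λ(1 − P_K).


ρ = 0.3317; P_K = (1−ρ)ρ^8/(1−ρ^9) = 0.00009792
λ_eff = λ(1 − P_K) = 16.16·(1 − 0.00009792) = 16.16·0.999902 = 16.1584 /hr

Final: 16.1584 /hr


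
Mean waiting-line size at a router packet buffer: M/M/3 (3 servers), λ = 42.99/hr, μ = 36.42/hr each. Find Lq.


a = λ/μ = 1.1804; ρ = a/3 = 0.3935
P₀ = 0.300391
Lq = P₀·a^c·ρ / (c!·(1−ρ)²) = 0.300391·1.64468·0.3935/(6·0.36788)
= 0.08807

Final: 0.08807


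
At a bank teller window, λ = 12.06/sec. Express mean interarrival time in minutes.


Mean interarrival time = 1/λ = 1/12.06 second = 0.08292 second
In minutes: 0.08292 × 0.0166667 = 0.001382 min

Final: 0.001382 min


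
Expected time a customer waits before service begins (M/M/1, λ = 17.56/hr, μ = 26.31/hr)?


ρ = 17.56/26.31 = 0.6674
Wq = ρ/(μ−λ) = 0.6674/(26.31 − 17.56) = 0.6674/8.75 = 0.07628 hr

Final: 0.07628 hr


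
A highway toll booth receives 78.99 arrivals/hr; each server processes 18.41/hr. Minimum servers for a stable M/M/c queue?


Stability requires cμ > λ ⇔ c > λ/μ.
λ/μ = 78.99/18.41 = 4.2906
Minimum integer c = ⌊4.2906⌋ + 1 = 5
Check: 5·18.41 = 92.05 > 78.99, while 4·18.41 = 73.64 ≤ 78.99

Final: 5 servers


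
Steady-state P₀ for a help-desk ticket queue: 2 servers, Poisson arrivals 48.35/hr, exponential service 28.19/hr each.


a = λ/μ = 48.35/28.19 = 1.7151; ρ = a/c = 0.8576
Σ_{k=0}^{1} a^k/k! (terms k=0..1) = 1.00000 + 1.71515 = 2.71515
Tail: a^2/(2!(1−ρ)) = 2.94173/(2·0.1424) = 10.32719
P₀ = 1/(2.71515 + 10.32719) = 1/13.04234 = 0.076673

Final: 0.076673


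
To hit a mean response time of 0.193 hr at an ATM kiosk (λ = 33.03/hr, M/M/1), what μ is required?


W = 1/(μ−λ) ⇒ μ − λ = 1/W = 1/0.193 = 5.1813
μ = λ + 1/W = 33.03 + 5.1813 = 38.2113 per hr

Final: 38.2113 /hr


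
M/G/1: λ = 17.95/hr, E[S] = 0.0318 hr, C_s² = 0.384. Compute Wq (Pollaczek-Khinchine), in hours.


ρ = λ·E[S] = 17.95·0.0318 = 0.5708
E[S²] = E[S]²(1+C_s²) = 0.0318²·(1+0.384) = 0.001400
Wq = λ·E[S²]/(2(1−ρ)) = 17.95·0.001400/(2·0.4292) = 0.02927 hr

Final: 0.02927 hr


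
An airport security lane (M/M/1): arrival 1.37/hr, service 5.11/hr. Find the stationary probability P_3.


ρ = 1.37/5.11 = 0.2681
P_n = (1−ρ)·ρ^n = (1 − 0.2681)·0.2681^3 = 0.7319·0.019271 = 0.014104

Final: 0.014104


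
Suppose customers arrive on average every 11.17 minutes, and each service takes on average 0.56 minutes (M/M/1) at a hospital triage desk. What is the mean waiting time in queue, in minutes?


λ = 60/11.17 = 5.3715 /hr
μ = 60/0.56 = 107.1429 /hr
ρ = λ/μ = 5.3715/107.1429 = 0.05013
Wq = ρ/(μ−λ) = 0.05013/(107.1429−5.3715) = 0.0004926 hr
In minutes: 0.0004926·60 = 0.02956 min

Final: 0.02956 min


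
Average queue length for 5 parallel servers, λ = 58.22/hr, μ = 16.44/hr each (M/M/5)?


a = λ/μ = 3.5414; ρ = a/5 = 0.7083
P₀ = 0.024583
Lq = P₀·a^c·ρ / (c!·(1−ρ)²) = 0.024583·556.99582·0.7083/(120·0.08510)
= 0.94962

Final: 0.94962


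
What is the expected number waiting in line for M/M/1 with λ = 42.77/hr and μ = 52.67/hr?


ρ = 42.77/52.67 = 0.8120
Lq = ρ²/(1−ρ) = 0.6594/0.1880 = 3.5082

Final: 3.5082


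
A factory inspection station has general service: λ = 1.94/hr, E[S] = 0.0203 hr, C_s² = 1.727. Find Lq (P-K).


ρ = λ·E[S] = 1.94·0.0203 = 0.03938
Lq = ρ²(1+C_s²)/(2(1−ρ)) = 0.001551·(1+1.727)/(2·0.9606)
= 0.001551·2.7270/1.9212 = 0.002201

Final: 0.002201


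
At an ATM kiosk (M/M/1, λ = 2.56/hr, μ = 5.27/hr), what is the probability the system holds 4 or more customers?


ρ = 2.56/5.27 = 0.4858
P(N ≥ n) = ρ^n = 0.4858^4 = 0.055682

Final: 0.055682


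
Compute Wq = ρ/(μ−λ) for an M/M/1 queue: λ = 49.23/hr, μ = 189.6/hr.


ρ = 49.23/189.6 = 0.2597
Wq = ρ/(μ−λ) = 0.2597/(189.6 − 49.23) = 0.2597/140.37 = 0.001850 hr

Final: 0.001850 hr


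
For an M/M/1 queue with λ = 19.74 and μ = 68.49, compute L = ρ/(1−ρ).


ρ = λ/μ = 19.74/68.49 = 0.2882
L = ρ/(1−ρ) = 0.2882/(1 − 0.2882) = 0.2882/0.7118 = 0.4049

Final: 0.4049


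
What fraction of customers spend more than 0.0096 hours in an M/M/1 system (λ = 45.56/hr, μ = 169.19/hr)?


W ~ Exponential(μ−λ) for M/M/1.
μ − λ = 169.19 − 45.56 = 123.6300
P(W > t) = e^{−(μ−λ)t} = e^{−1.1868} = 0.305182

Final: 0.305182


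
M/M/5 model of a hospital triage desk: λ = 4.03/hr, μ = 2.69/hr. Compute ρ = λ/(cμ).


ρ = λ/(cμ) = 4.03/(5·2.69) = 4.03/13.45 = 0.2996

Final: 0.2996


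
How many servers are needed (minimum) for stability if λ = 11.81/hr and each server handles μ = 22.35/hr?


Stability requires cμ > λ ⇔ c > λ/μ.
λ/μ = 11.81/22.35 = 0.5284
Minimum integer c = ⌊0.5284⌋ + 1 = 1
Check: 1·22.35 = 22.35 > 11.81, while 0·22.35 = 0.00 ≤ 11.81

Final: 1 servers


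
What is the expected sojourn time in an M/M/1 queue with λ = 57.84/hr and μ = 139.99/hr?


W = 1/(μ−λ) = 1/(139.99 − 57.84) = 1/82.15 = 0.01217 hr

Final: 0.01217 hr


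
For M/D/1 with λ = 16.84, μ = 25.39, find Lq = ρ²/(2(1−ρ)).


ρ = 16.84/25.39 = 0.6633
M/D/1: Lq = ρ²/(2(1−ρ)) = 0.4399/(2·0.3367) = 0.65317

Final: 0.65317


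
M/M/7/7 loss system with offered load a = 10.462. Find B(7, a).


B(c,a) = (a^c/c!) / Σ_{k=0}^{c} a^k/k!
a^7/7! = 2721.901929
Σ terms (k=0..7): 1.00000 + 10.46200 + 54.72672 + 190.85032 + 499.16902 + 1044.46125 + 1821.19227 + 2721.90193 = 6343.763508
B = 2721.901929/6343.763508 = 0.429067

Final: 0.429067


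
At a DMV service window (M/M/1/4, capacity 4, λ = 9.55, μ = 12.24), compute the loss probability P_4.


ρ = λ/μ = 9.55/12.24 = 0.7802
P_K = (1−ρ)ρ^K/(1−ρ^(K+1)) = (0.2198·0.370585)/(1 − 0.289141)
= 0.081444/0.710859 = 0.114571

Final: 0.114571


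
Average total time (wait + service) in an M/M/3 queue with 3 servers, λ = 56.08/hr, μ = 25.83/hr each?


a = 2.1711; ρ = 0.7237; P₀ = 0.085459
Lq = P₀·a^c·ρ/(c!(1−ρ)²) = 1.38191
Wq = Lq/λ = 1.38191/56.08 = 0.02464 hr
W = Wq + 1/μ = 0.02464 + 0.03871 = 0.06336 hr

Final: 0.06336 hr


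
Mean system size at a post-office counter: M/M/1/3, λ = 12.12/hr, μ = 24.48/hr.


ρ = 12.12/24.48 = 0.4951
L = ρ[1 − (K+1)ρ^K + Kρ^(K+1)] / [(1−ρ)(1−ρ^(K+1))]
Numerator: 0.4951·(1 − 4·0.121359 + 3·0.060085) = 0.344002
Denominator: (0.5049)·(0.939915) = 0.474565
L = 0.344002/0.474565 = 0.7249

Final: 0.7249


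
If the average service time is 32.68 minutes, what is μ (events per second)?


μ = 1/(service time) in consistent units.
1 second = 0.0166667 min, so μ = 0.0166667/32.68 = 0.0005100 per second

Final: 0.0005100 /sec


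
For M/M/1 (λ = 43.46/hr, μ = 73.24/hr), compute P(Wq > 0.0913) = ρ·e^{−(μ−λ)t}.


ρ = 43.46/73.24 = 0.5934
P(Wq > t) = ρ·e^{−(μ−λ)t} = 0.5934·e^{−2.7189}
= 0.5934·0.065946 = 0.039132

Final: 0.039132


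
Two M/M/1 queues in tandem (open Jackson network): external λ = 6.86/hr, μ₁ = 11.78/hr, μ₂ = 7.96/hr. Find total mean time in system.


Each node sees arrival rate λ = 6.86/hr (tandem ⇒ throughput preserved).
W₁ = 1/(μ₁−λ) = 1/(11.78−6.86) = 0.20325 hr
W₂ = 1/(μ₂−λ) = 1/(7.96−6.86) = 0.90909 hr
W_total = W₁ + W₂ = 0.20325 + 0.90909 = 1.11234 hr

Final: 1.11234 hr


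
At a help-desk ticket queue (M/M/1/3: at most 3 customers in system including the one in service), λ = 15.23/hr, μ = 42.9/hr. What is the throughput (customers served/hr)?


ρ = 0.3550; P_K = (1−ρ)ρ^3/(1−ρ^4) = 0.029325
λ_eff = λ(1 − P_K) = 15.23·(1 − 0.029325) = 15.23·0.970675 = 14.7834 /hr

Final: 14.7834 /hr


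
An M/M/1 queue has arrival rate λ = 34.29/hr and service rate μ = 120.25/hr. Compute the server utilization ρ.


ρ = λ/μ = 34.29/120.25 = 0.2852

Final: 0.2852


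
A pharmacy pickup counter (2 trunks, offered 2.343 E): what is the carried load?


B(2,2.343) = 0.450871 (Erlang-B)
Carried load = a(1 − B) = 2.343·(1 − 0.450871) = 2.343·0.549129 = 1.2866 E

Final: 1.2866 Erlangs


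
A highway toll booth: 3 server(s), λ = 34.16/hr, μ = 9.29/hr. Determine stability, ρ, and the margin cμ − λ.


Total capacity cμ = 3·9.29 = 27.87/hr
ρ = λ/(cμ) = 34.16/27.87 = 1.2257
Stable ⇔ ρ < 1: NO
Spare capacity = cμ − λ = 27.87 − 34.16 = -6.29/hr

Final: ρ = 1.2257; unstable; margin = -6.29/hr


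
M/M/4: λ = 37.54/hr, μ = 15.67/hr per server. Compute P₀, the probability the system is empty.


a = λ/μ = 37.54/15.67 = 2.3957; ρ = a/c = 0.5989
Σ_{k=0}^{3} a^k/k! (terms k=0..3) = 1.00000 + 2.39566 + 2.86959 + 2.29152 = 8.55678
Tail: a^4/(4!(1−ρ)) = 32.93829/(24·0.4011) = 3.42179
P₀ = 1/(8.55678 + 3.42179) = 1/11.97857 = 0.083482

Final: 0.083482


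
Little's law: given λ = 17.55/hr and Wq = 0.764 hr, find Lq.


Lq = λWq = 17.55·0.764 = 13.4082

Final: 13.4082


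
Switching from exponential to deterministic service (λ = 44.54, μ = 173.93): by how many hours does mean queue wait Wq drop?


ρ = 44.54/173.93 = 0.2561
Wq(M/M/1) = ρ/(μ−λ) = 0.2561/129.39 = 0.001979 hr
Wq(M/D/1) = ρ/(2(μ−λ)) = 0.0009896 hr
Savings = 0.001979 − 0.0009896 = 0.0009896 hr

Final: 0.0009896 hr


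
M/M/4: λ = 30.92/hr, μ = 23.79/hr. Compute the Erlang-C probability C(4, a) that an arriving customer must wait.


a = λ/μ = 1.2997; ρ = a/4 = 0.3249
P₀ = 0.271270 (from M/M/c formula)
C(c,a) = [a^c/(c!(1−ρ))]·P₀ = [2.85352/(24·0.6751)]·0.271270
= 0.17612·0.271270 = 0.047777

Final: 0.047777


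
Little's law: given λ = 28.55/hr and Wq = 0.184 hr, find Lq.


Lq = λWq = 28.55·0.184 = 5.2532

Final: 5.2532


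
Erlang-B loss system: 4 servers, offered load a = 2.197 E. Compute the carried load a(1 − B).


B(4,2.197) = 0.116278 (Erlang-B)
Carried load = a(1 − B) = 2.197·(1 − 0.116278) = 2.197·0.883722 = 1.9415 E

Final: 1.9415 Erlangs


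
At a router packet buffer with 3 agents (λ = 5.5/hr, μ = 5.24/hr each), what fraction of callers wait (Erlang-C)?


a = λ/μ = 1.0496; ρ = a/3 = 0.3499
P₀ = 0.345195 (from M/M/c formula)
C(c,a) = [a^c/(c!(1−ρ))]·P₀ = [1.15636/(6·0.6501)]·0.345195
= 0.29645·0.345195 = 0.102331

Final: 0.102331


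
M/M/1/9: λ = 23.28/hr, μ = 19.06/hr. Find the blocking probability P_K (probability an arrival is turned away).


ρ = λ/μ = 23.28/19.06 = 1.2214
P_K = (1−ρ)ρ^K/(1−ρ^(K+1)) = (-0.2214·6.049796)/(1 − 7.389257)
= -1.339462/-6.389257 = 0.209643

Final: 0.209643


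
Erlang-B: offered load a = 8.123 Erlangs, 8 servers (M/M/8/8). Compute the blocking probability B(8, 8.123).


B(c,a) = (a^c/c!) / Σ_{k=0}^{c} a^k/k!
a^8/8! = 470.122571
Σ terms (k=0..8): 1.00000 + 8.12300 + 32.99156 + 89.33016 + 181.40722 + 294.71417 + 398.99387 + 463.00389 + 470.12257 = 1939.686444
B = 470.122571/1939.686444 = 0.242370

Final: 0.242370


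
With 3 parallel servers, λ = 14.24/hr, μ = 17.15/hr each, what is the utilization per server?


ρ = λ/(cμ) = 14.24/(3·17.15) = 14.24/51.45 = 0.2768

Final: 0.2768


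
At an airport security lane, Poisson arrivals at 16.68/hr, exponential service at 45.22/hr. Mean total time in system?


W = 1/(μ−λ) = 1/(45.22 − 16.68) = 1/28.54 = 0.03504 hr

Final: 0.03504 hr


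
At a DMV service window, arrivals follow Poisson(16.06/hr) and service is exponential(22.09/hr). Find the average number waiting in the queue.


ρ = 16.06/22.09 = 0.7270
Lq = ρ²/(1−ρ) = 0.5286/0.2730 = 1.9363

Final: 1.9363


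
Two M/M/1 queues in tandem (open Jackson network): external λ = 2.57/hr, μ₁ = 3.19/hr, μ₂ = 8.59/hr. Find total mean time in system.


Each node sees arrival rate λ = 2.57/hr (tandem ⇒ throughput preserved).
W₁ = 1/(μ₁−λ) = 1/(3.19−2.57) = 1.61290 hr
W₂ = 1/(μ₂−λ) = 1/(8.59−2.57) = 0.16611 hr
W_total = W₁ + W₂ = 1.61290 + 0.16611 = 1.77902 hr

Final: 1.77902 hr


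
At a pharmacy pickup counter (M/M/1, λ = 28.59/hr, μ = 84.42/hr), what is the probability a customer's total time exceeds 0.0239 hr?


W ~ Exponential(μ−λ) for M/M/1.
μ − λ = 84.42 − 28.59 = 55.8300
P(W > t) = e^{−(μ−λ)t} = e^{−1.3343} = 0.263333

Final: 0.263333


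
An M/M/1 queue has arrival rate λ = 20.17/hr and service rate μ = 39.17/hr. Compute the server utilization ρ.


ρ = λ/μ = 20.17/39.17 = 0.5149

Final: 0.5149


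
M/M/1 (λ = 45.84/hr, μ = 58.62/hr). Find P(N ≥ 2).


ρ = 45.84/58.62 = 0.7820
P(N ≥ n) = ρ^n = 0.7820^2 = 0.611502

Final: 0.611502


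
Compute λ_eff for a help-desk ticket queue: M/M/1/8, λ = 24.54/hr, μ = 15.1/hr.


ρ = 1.6252; P_K = (1−ρ)ρ^8/(1−ρ^9) = 0.389605
λ_eff = λ(1 − P_K) = 24.54·(1 − 0.389605) = 24.54·0.610395 = 14.9791 /hr

Final: 14.9791 /hr


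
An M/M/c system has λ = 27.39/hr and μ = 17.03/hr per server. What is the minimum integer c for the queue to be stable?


Stability requires cμ > λ ⇔ c > λ/μ.
λ/μ = 27.39/17.03 = 1.6083
Minimum integer c = ⌊1.6083⌋ + 1 = 2
Check: 2·17.03 = 34.06 > 27.39, while 1·17.03 = 17.03 ≤ 27.39

Final: 2 servers


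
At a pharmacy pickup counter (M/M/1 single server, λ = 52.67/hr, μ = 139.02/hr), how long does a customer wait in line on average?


ρ = 52.67/139.02 = 0.3789
Wq = ρ/(μ−λ) = 0.3789/(139.02 − 52.67) = 0.3789/86.35 = 0.004388 hr

Final: 0.004388 hr


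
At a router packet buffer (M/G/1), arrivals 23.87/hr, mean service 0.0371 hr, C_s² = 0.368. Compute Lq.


ρ = λ·E[S] = 23.87·0.0371 = 0.8856
Lq = ρ²(1+C_s²)/(2(1−ρ)) = 0.7842·(1+0.368)/(2·0.1144)
= 0.7842·1.3680/0.2288 = 4.68808

Final: 4.68808


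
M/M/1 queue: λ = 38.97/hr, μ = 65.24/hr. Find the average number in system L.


ρ = λ/μ = 38.97/65.24 = 0.5973
L = ρ/(1−ρ) = 0.5973/(1 − 0.5973) = 0.5973/0.4027 = 1.4834

Final: 1.4834


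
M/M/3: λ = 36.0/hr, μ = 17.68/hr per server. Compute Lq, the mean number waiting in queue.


a = λ/μ = 2.0362; ρ = a/3 = 0.6787
P₀ = 0.105386
Lq = P₀·a^c·ρ / (c!·(1−ρ)²) = 0.105386·8.44230·0.6787/(6·0.10321)
= 0.97512

Final: 0.97512


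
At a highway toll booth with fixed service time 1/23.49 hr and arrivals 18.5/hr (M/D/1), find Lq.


ρ = 18.5/23.49 = 0.7876
M/D/1: Lq = ρ²/(2(1−ρ)) = 0.6203/(2·0.2124) = 1.45992

Final: 1.45992


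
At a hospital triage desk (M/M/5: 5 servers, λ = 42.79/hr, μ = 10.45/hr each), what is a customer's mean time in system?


a = 4.0947; ρ = 0.8189; P₀ = 0.011158
Lq = P₀·a^c·ρ/(c!(1−ρ)²) = 2.67422
Wq = Lq/λ = 2.67422/42.79 = 0.06250 hr
W = Wq + 1/μ = 0.06250 + 0.09569 = 0.15819 hr

Final: 0.15819 hr


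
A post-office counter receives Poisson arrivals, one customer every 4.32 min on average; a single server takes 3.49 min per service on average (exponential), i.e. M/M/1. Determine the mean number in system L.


λ = 60/4.32 = 13.8889 /hr
μ = 60/3.49 = 17.1920 /hr
ρ = λ/μ = 13.8889/17.1920 = 0.8079
L = ρ/(1−ρ) = 0.8079/0.1921 = 4.2048

Final: 4.2048


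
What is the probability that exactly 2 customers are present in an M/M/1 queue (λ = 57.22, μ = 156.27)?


ρ = 57.22/156.27 = 0.3662
P_n = (1−ρ)·ρ^n = (1 − 0.3662)·0.3662^2 = 0.6338·0.134074 = 0.084981

Final: 0.084981


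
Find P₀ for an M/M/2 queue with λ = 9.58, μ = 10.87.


a = λ/μ = 9.58/10.87 = 0.8813; ρ = a/c = 0.4407
Σ_{k=0}^{1} a^k/k! (terms k=0..1) = 1.00000 + 0.88132 = 1.88132
Tail: a^2/(2!(1−ρ)) = 0.77673/(2·0.5593) = 0.69433
P₀ = 1/(1.88132 + 0.69433) = 1/2.57566 = 0.388250

Final: 0.388250


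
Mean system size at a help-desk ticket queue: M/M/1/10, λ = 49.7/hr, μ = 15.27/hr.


ρ = 49.7/15.27 = 3.2547
L = ρ[1 − (K+1)ρ^K + Kρ^(K+1)] / [(1−ρ)(1−ρ^(K+1))]
Numerator: 3.2547·(1 − 11·133405.432993 + 10·434201.049101) = 9355941.118898
Denominator: (-2.2547)·(-434200.049101) = 979011.636577
L = 9355941.118898/979011.636577 = 9.5565

Final: 9.5565


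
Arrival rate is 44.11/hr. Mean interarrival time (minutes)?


Mean interarrival time = 1/λ = 1/44.11 hour = 0.02267 hour
In minutes: 0.02267 × 60 = 1.3602 min

Final: 1.3602 min


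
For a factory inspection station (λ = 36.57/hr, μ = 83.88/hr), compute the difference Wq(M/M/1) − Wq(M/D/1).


ρ = 36.57/83.88 = 0.4360
Wq(M/M/1) = ρ/(μ−λ) = 0.4360/47.31 = 0.009215 hr
Wq(M/D/1) = ρ/(2(μ−λ)) = 0.004608 hr
Savings = 0.009215 − 0.004608 = 0.004608 hr

Final: 0.004608 hr


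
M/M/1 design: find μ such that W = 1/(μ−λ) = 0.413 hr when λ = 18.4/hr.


W = 1/(μ−λ) ⇒ μ − λ = 1/W = 1/0.413 = 2.4213
μ = λ + 1/W = 18.4 + 2.4213 = 20.8213 per hr

Final: 20.8213 /hr


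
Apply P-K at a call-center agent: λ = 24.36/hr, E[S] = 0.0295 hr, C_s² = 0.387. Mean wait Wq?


ρ = λ·E[S] = 24.36·0.0295 = 0.7186
E[S²] = E[S]²(1+C_s²) = 0.0295²·(1+0.387) = 0.001207
Wq = λ·E[S²]/(2(1−ρ)) = 24.36·0.001207/(2·0.2814) = 0.05225 hr

Final: 0.05225 hr


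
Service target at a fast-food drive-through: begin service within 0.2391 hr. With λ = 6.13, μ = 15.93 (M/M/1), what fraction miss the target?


ρ = 6.13/15.93 = 0.3848
P(Wq > t) = ρ·e^{−(μ−λ)t} = 0.3848·e^{−2.3432}
= 0.3848·0.096022 = 0.036950

Final: 0.036950


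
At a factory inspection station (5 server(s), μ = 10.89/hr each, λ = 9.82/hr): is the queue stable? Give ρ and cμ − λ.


Total capacity cμ = 5·10.89 = 54.45/hr
ρ = λ/(cμ) = 9.82/54.45 = 0.1803
Stable ⇔ ρ < 1: YES
Spare capacity = cμ − λ = 54.45 − 9.82 = 44.63/hr

Final: ρ = 0.1803; stable; margin = 44.63/hr


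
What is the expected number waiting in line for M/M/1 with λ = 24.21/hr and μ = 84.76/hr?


ρ = 24.21/84.76 = 0.2856
Lq = ρ²/(1−ρ) = 0.08158/0.7144 = 0.1142

Final: 0.1142


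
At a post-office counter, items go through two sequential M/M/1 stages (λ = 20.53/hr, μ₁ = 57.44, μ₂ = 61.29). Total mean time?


Each node sees arrival rate λ = 20.53/hr (tandem ⇒ throughput preserved).
W₁ = 1/(μ₁−λ) = 1/(57.44−20.53) = 0.02709 hr
W₂ = 1/(μ₂−λ) = 1/(61.29−20.53) = 0.02453 hr
W_total = W₁ + W₂ = 0.02709 + 0.02453 = 0.05163 hr

Final: 0.05163 hr


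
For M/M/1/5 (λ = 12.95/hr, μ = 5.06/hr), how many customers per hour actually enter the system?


ρ = 2.5593; P_K = (1−ρ)ρ^5/(1−ρ^6) = 0.611442
λ_eff = λ(1 − P_K) = 12.95·(1 − 0.611442) = 12.95·0.388558 = 5.0318 /hr

Final: 5.0318 /hr


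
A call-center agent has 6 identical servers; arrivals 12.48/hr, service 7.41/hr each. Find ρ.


ρ = λ/(cμ) = 12.48/(6·7.41) = 12.48/44.46 = 0.2807

Final: 0.2807


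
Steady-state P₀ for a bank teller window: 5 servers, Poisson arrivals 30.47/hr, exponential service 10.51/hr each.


a = λ/μ = 30.47/10.51 = 2.8991; ρ = a/c = 0.5798
Σ_{k=0}^{4} a^k/k! (terms k=0..4) = 1.00000 + 2.89914 + 4.20252 + 4.06123 + 2.94352 = 15.10642
Tail: a^5/(5!(1−ρ)) = 204.80884/(120·0.4202) = 4.06201
P₀ = 1/(15.10642 + 4.06201) = 1/19.16843 = 0.052169

Final: 0.052169


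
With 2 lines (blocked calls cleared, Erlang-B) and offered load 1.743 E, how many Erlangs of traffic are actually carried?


B(2,1.743) = 0.356409 (Erlang-B)
Carried load = a(1 − B) = 1.743·(1 − 0.356409) = 1.743·0.643591 = 1.1218 E

Final: 1.1218 Erlangs


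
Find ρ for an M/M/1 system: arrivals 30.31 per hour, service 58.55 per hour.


ρ = λ/μ = 30.31/58.55 = 0.5177

Final: 0.5177


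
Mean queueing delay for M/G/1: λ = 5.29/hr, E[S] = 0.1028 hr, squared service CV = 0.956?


ρ = λ·E[S] = 5.29·0.1028 = 0.5438
E[S²] = E[S]²(1+C_s²) = 0.1028²·(1+0.956) = 0.020671
Wq = λ·E[S²]/(2(1−ρ)) = 5.29·0.020671/(2·0.4562) = 0.11985 hr

Final: 0.11985 hr


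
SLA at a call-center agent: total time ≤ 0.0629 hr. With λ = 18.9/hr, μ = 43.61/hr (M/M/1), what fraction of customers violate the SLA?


W ~ Exponential(μ−λ) for M/M/1.
μ − λ = 43.61 − 18.9 = 24.7100
P(W > t) = e^{−(μ−λ)t} = e^{−1.5543} = 0.211346

Final: 0.211346


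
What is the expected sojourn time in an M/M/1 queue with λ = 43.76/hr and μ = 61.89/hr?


W = 1/(μ−λ) = 1/(61.89 − 43.76) = 1/18.13 = 0.05516 hr

Final: 0.05516 hr


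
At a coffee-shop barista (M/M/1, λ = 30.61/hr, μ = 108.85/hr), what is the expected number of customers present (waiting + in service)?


ρ = λ/μ = 30.61/108.85 = 0.2812
L = ρ/(1−ρ) = 0.2812/(1 − 0.2812) = 0.2812/0.7188 = 0.3912

Final: 0.3912


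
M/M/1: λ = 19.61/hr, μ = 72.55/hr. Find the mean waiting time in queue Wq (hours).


ρ = 19.61/72.55 = 0.2703
Wq = ρ/(μ−λ) = 0.2703/(72.55 − 19.61) = 0.2703/52.94 = 0.005106 hr

Final: 0.005106 hr


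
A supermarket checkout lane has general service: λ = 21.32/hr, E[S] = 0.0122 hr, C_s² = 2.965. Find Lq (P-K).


ρ = λ·E[S] = 21.32·0.0122 = 0.2601
Lq = ρ²(1+C_s²)/(2(1−ρ)) = 0.06765·(1+2.965)/(2·0.7399)
= 0.06765·3.9650/1.4798 = 0.18127

Final: 0.18127


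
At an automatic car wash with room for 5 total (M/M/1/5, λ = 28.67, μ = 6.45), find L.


ρ = 28.67/6.45 = 4.4450
L = ρ[1 − (K+1)ρ^K + Kρ^(K+1)] / [(1−ρ)(1−ρ^(K+1))]
Numerator: 4.4450·(1 − 6·1735.161455 + 5·7712.725411) = 125141.920044
Denominator: (-3.4450)·(-7711.725411) = 26566.595138
L = 125141.920044/26566.595138 = 4.7105

Final: 4.7105


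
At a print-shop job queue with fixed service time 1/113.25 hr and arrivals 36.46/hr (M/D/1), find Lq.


ρ = 36.46/113.25 = 0.3219
M/D/1: Lq = ρ²/(2(1−ρ)) = 0.1036/(2·0.6781) = 0.07643

Final: 0.07643


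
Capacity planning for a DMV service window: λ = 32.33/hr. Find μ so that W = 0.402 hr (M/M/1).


W = 1/(μ−λ) ⇒ μ − λ = 1/W = 1/0.402 = 2.4876
μ = λ + 1/W = 32.33 + 2.4876 = 34.8176 per hr

Final: 34.8176 /hr


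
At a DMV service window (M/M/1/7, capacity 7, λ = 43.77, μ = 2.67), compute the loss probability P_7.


ρ = λ/μ = 43.77/2.67 = 16.3933
P_K = (1−ρ)ρ^K/(1−ρ^(K+1)) = (-15.3933·318168365.386119)/(1 − 5215816237.060093)
= -4897647871.673973/-5215816236.060093 = 0.938999

Final: 0.938999


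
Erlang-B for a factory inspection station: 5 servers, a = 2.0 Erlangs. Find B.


B(c,a) = (a^c/c!) / Σ_{k=0}^{c} a^k/k!
a^5/5! = 0.266667
Σ terms (k=0..5): 1.00000 + 2.00000 + 2.00000 + 1.33333 + 0.66667 + 0.26667 = 7.266667
B = 0.266667/7.266667 = 0.036697

Final: 0.036697


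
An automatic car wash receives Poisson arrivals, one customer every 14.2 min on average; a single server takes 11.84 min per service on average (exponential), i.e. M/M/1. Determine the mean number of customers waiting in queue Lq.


λ = 60/14.2 = 4.2254 /hr
μ = 60/11.84 = 5.0676 /hr
ρ = λ/μ = 4.2254/5.0676 = 0.8338
Lq = ρ²/(1−ρ) = 0.6952/0.1662 = 4.1831

Final: 4.1831
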